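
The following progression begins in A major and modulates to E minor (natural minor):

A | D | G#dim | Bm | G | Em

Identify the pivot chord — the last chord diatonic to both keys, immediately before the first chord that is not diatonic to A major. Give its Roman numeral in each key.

Bm — ii in A major, v in E minor

Chords diatonic to A major: A, Bm, C#m, D, E, F#m, G#dim.
Reading the progression, the first chord not in that set is G, so the modulation leaves A major there.
The chord immediately before G is Bm, which is diatonic to both keys: ii in A major and v in E minor.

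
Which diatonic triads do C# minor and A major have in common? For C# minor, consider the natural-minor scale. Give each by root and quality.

Triads in C# minor (natural minor): C#m (i), D#dim (ii°), E (III), F#m (iv), G#m (v), A (VI), B (VII).
Triads in A major: A (I), Bm (ii), C#m (iii), D (IV), E (V), F#m (vi), G#dim (vii°).
Shared triads with their functions: C#m (i in C# minor, iii in A major); E (III in C# minor, V in A major); F#m (iv in C# minor, vi in A major); A (VI in C# minor, I in A major).

C#m, E, F#m, A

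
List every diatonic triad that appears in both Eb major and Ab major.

Eb, Fm, Ab, Cm

Triads in Eb major: Eb (I), Fm (ii), Gm (iii), Ab (IV), Bb (V), Cm (vi), Ddim (vii°).
Triads in Ab major: Ab (I), Bbm (ii), Cm (iii), Db (IV), Eb (V), Fm (vi), Gdim (vii°).
Shared triads with their functions: Eb (I in Eb major, V in Ab major); Fm (ii in Eb major, vi in Ab major); Ab (IV in Eb major, I in Ab major); Cm (vi in Eb major, iii in Ab major).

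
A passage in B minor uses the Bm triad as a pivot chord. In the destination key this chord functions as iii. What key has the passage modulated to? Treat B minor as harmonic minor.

The numeral iii denotes a minor triad on scale degree 3. With B on degree 3, the tonic of the new key is G.
Degree 3 carries a minor triad in major keys, so the destination is G major.
Check: the diatonic triads of G major are G (I), Am (ii), Bm (iii), C (IV), D (V), Em (vi), F#dim (vii°) — Bm is indeed iii.

G major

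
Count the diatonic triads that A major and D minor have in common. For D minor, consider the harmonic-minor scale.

1

Diatonic triads of A major: A major (I), B minor (ii), C# minor (iii), D major (IV), E major (V), F# minor (vi), G# diminished (vii°).
Diatonic triads of D minor (harmonic minor): D minor (i), E diminished (ii°), F augmented (III+), G minor (iv), A major (V), Bb major (VI), C# diminished (vii°).
Matching root and quality in both lists: A major.
That gives 1 common triad.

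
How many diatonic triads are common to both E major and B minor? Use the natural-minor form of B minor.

Diatonic triads of E major: E (I), F#m (ii), G#m (iii), A (IV), B (V), C#m (vi), D#dim (vii°).
Diatonic triads of B minor (natural minor): Bm (i), C#dim (ii°), D (III), Em (iv), F#m (v), G (VI), A (VII).
Matching root and quality in both lists: F#m, A.
That gives 2 common triads.

2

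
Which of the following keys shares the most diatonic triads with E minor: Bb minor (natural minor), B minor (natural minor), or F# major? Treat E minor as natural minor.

B minor

Triads of E minor (natural minor): Em (i), F#dim (ii°), G (III), Am (iv), Bm (v), C (VI), D (VII).
Bb minor (natural minor) shares 0: none.
B minor (natural minor) shares 4: Em, G, Bm, D.
F# major shares 0: none.
The most common triads (4) are shared with B minor.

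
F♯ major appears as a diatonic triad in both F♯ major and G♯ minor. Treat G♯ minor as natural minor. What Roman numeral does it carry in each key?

The scale of F♯ major is F♯ G♯ A♯ B C♯ D♯ E♯; F♯ is degree 1, and the triad built there (F♯-A♯-C♯) is major, so it is I.
The scale of G♯ minor (natural minor) is G♯ A♯ B C♯ D♯ E F♯; F♯ is degree 7, and the triad built there (F♯-A♯-C♯) is major, so it is VII.

I in F♯ major; VII in G♯ minor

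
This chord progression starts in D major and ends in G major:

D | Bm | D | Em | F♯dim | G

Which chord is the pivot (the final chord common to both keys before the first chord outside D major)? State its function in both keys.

Chords diatonic to D major: D, Em, F♯m, G, A, Bm, C♯dim.
Reading the progression, the first chord not in that set is F♯dim, so the modulation leaves D major there.
The chord immediately before F♯dim is Em, which is diatonic to both keys: ii in D major and vi in G major.

Em — ii in D major, vi in G major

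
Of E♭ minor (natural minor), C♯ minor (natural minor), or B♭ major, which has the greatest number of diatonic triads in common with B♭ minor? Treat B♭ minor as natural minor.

E♭ minor

Triads of B♭ minor (natural minor): B♭m (i), Cdim (ii°), D♭ (III), E♭m (iv), Fm (v), G♭ (VI), A♭ (VII).
E♭ minor (natural minor) shares 4: B♭m, D♭, E♭m, G♭.
C♯ minor (natural minor) shares 0: none.
B♭ major shares 0: none.
The most common triads (4) are shared with E♭ minor.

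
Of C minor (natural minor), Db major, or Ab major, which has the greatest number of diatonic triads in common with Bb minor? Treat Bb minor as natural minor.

Db major

Triads of Bb minor (natural minor): Bb minor (i), C diminished (ii°), Db major (III), Eb minor (iv), F minor (v), Gb major (VI), Ab major (VII).
C minor (natural minor) shares 2: Fm, Ab.
Db major shares 7: Bbm, Cdim, Db, Ebm, Fm, Gb, Ab.
Ab major shares 4: Bbm, Db, Fm, Ab.
The most common triads (7) are shared with Db major.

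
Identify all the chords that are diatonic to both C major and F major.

C, Dm, F, Am

Triads in C major: C major (I), D minor (ii), E minor (iii), F major (IV), G major (V), A minor (vi), B diminished (vii°).
Triads in F major: F major (I), G minor (ii), A minor (iii), Bb major (IV), C major (V), D minor (vi), E diminished (vii°).
Shared triads with their functions: C major (I in C major, V in F major); D minor (ii in C major, vi in F major); F major (IV in C major, I in F major); A minor (vi in C major, iii in F major).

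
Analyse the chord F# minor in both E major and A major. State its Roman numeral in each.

ii in E major; vi in A major

The scale of E major is E F# G# A B C# D#; F# is degree 2, and the triad built there (F#-A-C#) is minor, so it is ii.
The scale of A major is A B C# D E F# G#; F# is degree 6, and the triad built there (F#-A-C#) is minor, so it is vi.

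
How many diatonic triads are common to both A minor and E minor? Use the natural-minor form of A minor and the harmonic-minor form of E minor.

3

Diatonic triads of A minor (natural minor): Am (i), Bdim (ii°), C (III), Dm (iv), Em (v), F (VI), G (VII).
Diatonic triads of E minor (harmonic minor): Em (i), F#dim (ii°), Gaug (III+), Am (iv), B (V), C (VI), D#dim (vii°).
Matching root and quality in both lists: Am, C, Em.
That gives 3 common triads.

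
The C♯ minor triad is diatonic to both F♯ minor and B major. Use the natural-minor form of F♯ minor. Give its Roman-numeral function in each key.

v in F♯ minor; ii in B major

The scale of F♯ minor (natural minor) is F♯ G♯ A B C♯ D E; C♯ is degree 5, and the triad built there (C♯-E-G♯) is minor, so it is v.
The scale of B major is B C♯ D♯ E F♯ G♯ A♯; C♯ is degree 2, and the triad built there (C♯-E-G♯) is minor, so it is ii.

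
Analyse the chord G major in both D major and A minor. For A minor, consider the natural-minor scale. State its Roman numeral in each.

The scale of D major is D E F# G A B C#; G is degree 4, and the triad built there (G-B-D) is major, so it is IV.
The scale of A minor (natural minor) is A B C D E F G; G is degree 7, and the triad built there (G-B-D) is major, so it is VII.

IV in D major; VII in A minor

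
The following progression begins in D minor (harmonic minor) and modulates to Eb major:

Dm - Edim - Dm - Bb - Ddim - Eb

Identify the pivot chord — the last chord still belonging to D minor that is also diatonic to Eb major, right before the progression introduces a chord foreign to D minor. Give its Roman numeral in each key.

Bb — VI in D minor, V in Eb major

Chords diatonic to D minor: Dm, Edim, Faug, Gm, A, Bb, C#dim.
Reading the progression, the first chord not in that set is Ddim, so the modulation leaves D minor there.
The chord immediately before Ddim is Bb, which is diatonic to both keys: VI in D minor and V in Eb major.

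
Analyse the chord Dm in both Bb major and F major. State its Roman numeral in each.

The scale of Bb major is Bb C D Eb F G A; D is degree 3, and the triad built there (D-F-A) is minor, so it is iii.
The scale of F major is F G A Bb C D E; D is degree 6, and the triad built there (D-F-A) is minor, so it is vi.

iii in Bb major; vi in F major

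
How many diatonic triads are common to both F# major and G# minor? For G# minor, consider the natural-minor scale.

Diatonic triads of F# major: F# (I), G#m (ii), A#m (iii), B (IV), C# (V), D#m (vi), E#dim (vii°).
Diatonic triads of G# minor (natural minor): G#m (i), A#dim (ii°), B (III), C#m (iv), D#m (v), E (VI), F# (VII).
Matching root and quality in both lists: F#, G#m, B, D#m.
That gives 4 common triads.

4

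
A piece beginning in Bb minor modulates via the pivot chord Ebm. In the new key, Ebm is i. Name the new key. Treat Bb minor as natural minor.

Eb minor

The numeral i denotes a minor triad on scale degree 1. With Eb on degree 1, the tonic of the new key is Eb.
Degree 1 carries a minor triad in minor keys, so the destination is Eb minor.
Check: the diatonic triads of Eb minor (natural minor) are Ebm (i), Fdim (ii°), Gb (III), Abm (iv), Bbm (v), Cb (VI), Db (VII) — Ebm is indeed i.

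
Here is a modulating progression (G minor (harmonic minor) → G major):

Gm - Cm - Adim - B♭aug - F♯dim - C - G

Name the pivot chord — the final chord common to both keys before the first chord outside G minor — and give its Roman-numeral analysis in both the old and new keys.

F♯dim — vii° in G minor, vii° in G major

Chords diatonic to G minor: Gm, Adim, B♭aug, Cm, D, E♭, F♯dim.
Reading the progression, the first chord not in that set is C, so the modulation leaves G minor there.
The chord immediately before C is F♯dim, which is diatonic to both keys: vii° in G minor and vii° in G major.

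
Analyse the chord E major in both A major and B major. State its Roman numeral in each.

The scale of A major is A B C♯ D E F♯ G♯; E is degree 5, and the triad built there (E-G♯-B) is major, so it is V.
The scale of B major is B C♯ D♯ E F♯ G♯ A♯; E is degree 4, and the triad built there (E-G♯-B) is major, so it is IV.

V in A major; IV in B major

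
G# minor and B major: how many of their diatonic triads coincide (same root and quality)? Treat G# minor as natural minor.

7

Diatonic triads of G# minor (natural minor): G#m (i), A#dim (ii°), B (III), C#m (iv), D#m (v), E (VI), F# (VII).
Diatonic triads of B major: B (I), C#m (ii), D#m (iii), E (IV), F# (V), G#m (vi), A#dim (vii°).
Matching root and quality in both lists: G#m, A#dim, B, C#m, D#m, E, F#.
That gives 7 common triads.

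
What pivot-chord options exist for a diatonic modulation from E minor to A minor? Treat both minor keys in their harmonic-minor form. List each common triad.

Triads in E minor (harmonic minor): Em (i), F#dim (ii°), Gaug (III+), Am (iv), B (V), C (VI), D#dim (vii°).
Triads in A minor (harmonic minor): Am (i), Bdim (ii°), Caug (III+), Dm (iv), E (V), F (VI), G#dim (vii°).
Shared triads with their functions: Am (iv in E minor, i in A minor).

Am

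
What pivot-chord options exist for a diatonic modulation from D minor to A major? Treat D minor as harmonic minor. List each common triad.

Triads in D minor (harmonic minor): Dm (i), Edim (ii°), Faug (III+), Gm (iv), A (V), Bb (VI), C#dim (vii°).
Triads in A major: A (I), Bm (ii), C#m (iii), D (IV), E (V), F#m (vi), G#dim (vii°).
Shared triads with their functions: A (V in D minor, I in A major).

A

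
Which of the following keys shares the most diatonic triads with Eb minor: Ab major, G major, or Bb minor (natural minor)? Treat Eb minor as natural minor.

Bb minor

Triads of Eb minor (natural minor): Ebm (i), Fdim (ii°), Gb (III), Abm (iv), Bbm (v), Cb (VI), Db (VII).
Ab major shares 2: Bbm, Db.
G major shares 0: none.
Bb minor (natural minor) shares 4: Ebm, Gb, Bbm, Db.
The most common triads (4) are shared with Bb minor.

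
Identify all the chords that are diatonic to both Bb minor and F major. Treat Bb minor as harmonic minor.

F

Triads in Bb minor (harmonic minor): Bb minor (i), C diminished (ii°), Db augmented (III+), Eb minor (iv), F major (V), Gb major (VI), A diminished (vii°).
Triads in F major: F major (I), G minor (ii), A minor (iii), Bb major (IV), C major (V), D minor (vi), E diminished (vii°).
Shared triads with their functions: F major (V in Bb minor, I in F major).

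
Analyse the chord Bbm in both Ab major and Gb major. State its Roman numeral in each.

ii in Ab major; iii in Gb major

The scale of Ab major is Ab Bb C Db Eb F G; Bb is degree 2, and the triad built there (Bb-Db-F) is minor, so it is ii.
The scale of Gb major is Gb Ab Bb Cb Db Eb F; Bb is degree 3, and the triad built there (Bb-Db-F) is minor, so it is iii.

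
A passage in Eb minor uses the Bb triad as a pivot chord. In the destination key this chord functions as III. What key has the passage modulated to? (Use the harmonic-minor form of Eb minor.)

G minor

The numeral III denotes a major triad on scale degree 3. With Bb on degree 3, the tonic of the new key is G.
Degree 3 carries a major triad in natural-minor keys, so the destination is G minor.
Check: the diatonic triads of G minor (natural minor) are Gm (i), Adim (ii°), Bb (III), Cm (iv), Dm (v), Eb (VI), F (VII) — Bb is indeed III.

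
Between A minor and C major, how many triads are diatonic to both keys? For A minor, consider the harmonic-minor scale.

Diatonic triads of A minor (harmonic minor): Am (i), Bdim (ii°), Caug (III+), Dm (iv), E (V), F (VI), G#dim (vii°).
Diatonic triads of C major: C (I), Dm (ii), Em (iii), F (IV), G (V), Am (vi), Bdim (vii°).
Matching root and quality in both lists: Am, Bdim, Dm, F.
That gives 4 common triads.

4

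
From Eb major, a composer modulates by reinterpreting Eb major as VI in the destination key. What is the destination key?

The numeral VI denotes a major triad on scale degree 6. With Eb on degree 6, the tonic of the new key is G.
Degree 6 carries a major triad in minor keys, so the destination is G minor.
Check: the diatonic triads of G minor (natural minor) are Gm (i), Adim (ii°), Bb (III), Cm (iv), Dm (v), Eb (VI), F (VII) — Eb major is indeed VI.

G minor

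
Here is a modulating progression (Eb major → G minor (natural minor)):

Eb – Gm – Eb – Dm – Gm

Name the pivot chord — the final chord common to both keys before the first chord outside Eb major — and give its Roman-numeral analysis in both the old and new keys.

Chords diatonic to Eb major: Eb, Fm, Gm, Ab, Bb, Cm, Ddim.
Reading the progression, the first chord not in that set is Dm, so the modulation leaves Eb major there.
The chord immediately before Dm is Eb, which is diatonic to both keys: I in Eb major and VI in G minor.

Eb — I in Eb major, VI in G minor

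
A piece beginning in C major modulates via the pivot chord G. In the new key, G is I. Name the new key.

The numeral I denotes a major triad on scale degree 1. With G on degree 1, the tonic of the new key is G.
Degree 1 carries a major triad in major keys, so the destination is G major.
Check: the diatonic triads of G major are G (I), Am (ii), Bm (iii), C (IV), D (V), Em (vi), F#dim (vii°) — G is indeed I.

G major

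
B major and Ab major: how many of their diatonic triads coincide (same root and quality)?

Diatonic triads of B major: B major (I), C# minor (ii), D# minor (iii), E major (IV), F# major (V), G# minor (vi), A# diminished (vii°).
Diatonic triads of Ab major: Ab major (I), Bb minor (ii), C minor (iii), Db major (IV), Eb major (V), F minor (vi), G diminished (vii°).
No triad has the same root and quality in both keys.

0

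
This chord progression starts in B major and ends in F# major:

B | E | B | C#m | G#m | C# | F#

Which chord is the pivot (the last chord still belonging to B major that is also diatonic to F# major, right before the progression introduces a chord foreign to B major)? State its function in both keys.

Chords diatonic to B major: B, C#m, D#m, E, F#, G#m, A#dim.
Reading the progression, the first chord not in that set is C#, so the modulation leaves B major there.
The chord immediately before C# is G#m, which is diatonic to both keys: vi in B major and ii in F# major.

G#m — vi in B major, ii in F# major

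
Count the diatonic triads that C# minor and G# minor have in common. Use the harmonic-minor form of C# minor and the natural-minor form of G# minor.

1

Diatonic triads of C# minor (harmonic minor): C# minor (i), D# diminished (ii°), E augmented (III+), F# minor (iv), G# major (V), A major (VI), B# diminished (vii°).
Diatonic triads of G# minor (natural minor): G# minor (i), A# diminished (ii°), B major (III), C# minor (iv), D# minor (v), E major (VI), F# major (VII).
Matching root and quality in both lists: C# minor.
That gives 1 common triad.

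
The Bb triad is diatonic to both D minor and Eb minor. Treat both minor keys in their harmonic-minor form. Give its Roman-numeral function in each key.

VI in D minor; V in Eb minor

The scale of D minor (harmonic minor) is D E F G A Bb C#; Bb is degree 6, and the triad built there (Bb-D-F) is major, so it is VI.
The scale of Eb minor (harmonic minor) is Eb F Gb Ab Bb Cb D; Bb is degree 5, and the triad built there (Bb-D-F) is major, so it is V.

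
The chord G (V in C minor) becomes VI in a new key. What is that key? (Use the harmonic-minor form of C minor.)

The numeral VI denotes a major triad on scale degree 6. With G on degree 6, the tonic of the new key is B.
Degree 6 carries a major triad in minor keys, so the destination is B minor.
Check: the diatonic triads of B minor (natural minor) are Bm (i), C#dim (ii°), D (III), Em (iv), F#m (v), G (VI), A (VII) — G is indeed VI.

B minor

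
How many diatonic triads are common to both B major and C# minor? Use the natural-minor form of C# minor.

4

Diatonic triads of B major: B (I), C#m (ii), D#m (iii), E (IV), F# (V), G#m (vi), A#dim (vii°).
Diatonic triads of C# minor (natural minor): C#m (i), D#dim (ii°), E (III), F#m (iv), G#m (v), A (VI), B (VII).
Matching root and quality in both lists: B, C#m, E, G#m.
That gives 4 common triads.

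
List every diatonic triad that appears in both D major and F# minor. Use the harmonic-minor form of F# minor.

Triads in D major: D major (I), E minor (ii), F# minor (iii), G major (IV), A major (V), B minor (vi), C# diminished (vii°).
Triads in F# minor (harmonic minor): F# minor (i), G# diminished (ii°), A augmented (III+), B minor (iv), C# major (V), D major (VI), E# diminished (vii°).
Shared triads with their functions: D major (I in D major, VI in F# minor); F# minor (iii in D major, i in F# minor); B minor (vi in D major, iv in F# minor).

D, F#m, Bm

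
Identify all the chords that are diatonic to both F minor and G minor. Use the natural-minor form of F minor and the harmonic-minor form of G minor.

Triads in F minor (natural minor): F minor (i), G diminished (ii°), A♭ major (III), B♭ minor (iv), C minor (v), D♭ major (VI), E♭ major (VII).
Triads in G minor (harmonic minor): G minor (i), A diminished (ii°), B♭ augmented (III+), C minor (iv), D major (V), E♭ major (VI), F♯ diminished (vii°).
Shared triads with their functions: C minor (v in F minor, iv in G minor); E♭ major (VII in F minor, VI in G minor).

Cm, E♭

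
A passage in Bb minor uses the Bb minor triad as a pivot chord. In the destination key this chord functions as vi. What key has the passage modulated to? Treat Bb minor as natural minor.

The numeral vi denotes a minor triad on scale degree 6. With Bb on degree 6, the tonic of the new key is Db.
Degree 6 carries a minor triad in major keys, so the destination is Db major.
Check: the diatonic triads of Db major are Db (I), Ebm (ii), Fm (iii), Gb (IV), Ab (V), Bbm (vi), Cdim (vii°) — Bb minor is indeed vi.

Db major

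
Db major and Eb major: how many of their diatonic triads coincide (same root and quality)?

2

Diatonic triads of Db major: Db (I), Ebm (ii), Fm (iii), Gb (IV), Ab (V), Bbm (vi), Cdim (vii°).
Diatonic triads of Eb major: Eb (I), Fm (ii), Gm (iii), Ab (IV), Bb (V), Cm (vi), Ddim (vii°).
Matching root and quality in both lists: Fm, Ab.
That gives 2 common triads.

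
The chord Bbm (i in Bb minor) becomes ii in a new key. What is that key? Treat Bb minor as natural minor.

The numeral ii denotes a minor triad on scale degree 2. With Bb on degree 2, the tonic of the new key is Ab.
Degree 2 carries a minor triad in major keys, so the destination is Ab major.
Check: the diatonic triads of Ab major are Ab (I), Bbm (ii), Cm (iii), Db (IV), Eb (V), Fm (vi), Gdim (vii°) — Bbm is indeed ii.

Ab major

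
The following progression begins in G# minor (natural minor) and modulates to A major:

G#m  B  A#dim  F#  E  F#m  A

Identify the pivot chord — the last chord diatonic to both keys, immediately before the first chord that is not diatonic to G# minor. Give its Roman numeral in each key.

Chords diatonic to G# minor: G#m, A#dim, B, C#m, D#m, E, F#.
Reading the progression, the first chord not in that set is F#m, so the modulation leaves G# minor there.
The chord immediately before F#m is E, which is diatonic to both keys: VI in G# minor and V in A major.

E — VI in G# minor, V in A major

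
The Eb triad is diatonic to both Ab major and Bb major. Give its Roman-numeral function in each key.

The scale of Ab major is Ab Bb C Db Eb F G; Eb is degree 5, and the triad built there (Eb-G-Bb) is major, so it is V.
The scale of Bb major is Bb C D Eb F G A; Eb is degree 4, and the triad built there (Eb-G-Bb) is major, so it is IV.

V in Ab major; IV in Bb major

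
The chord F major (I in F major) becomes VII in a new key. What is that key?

G minor

The numeral VII denotes a major triad on scale degree 7. With F on degree 7, the tonic of the new key is G.
Degree 7 carries a major triad in natural-minor keys, so the destination is G minor.
Check: the diatonic triads of G minor (natural minor) are Gm (i), Adim (ii°), Bb (III), Cm (iv), Dm (v), Eb (VI), F (VII) — F major is indeed VII.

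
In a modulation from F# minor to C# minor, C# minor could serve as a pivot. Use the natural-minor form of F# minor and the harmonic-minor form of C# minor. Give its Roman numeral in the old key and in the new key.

v in F# minor; i in C# minor

The scale of F# minor (natural minor) is F# G# A B C# D E; C# is degree 5, and the triad built there (C#-E-G#) is minor, so it is v.
The scale of C# minor (harmonic minor) is C# D# E F# G# A B#; C# is degree 1, and the triad built there (C#-E-G#) is minor, so it is i.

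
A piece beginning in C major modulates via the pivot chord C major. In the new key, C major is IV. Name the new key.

G major

The numeral IV denotes a major triad on scale degree 4. With C on degree 4, the tonic of the new key is G.
Degree 4 carries a major triad in major keys, so the destination is G major.
Check: the diatonic triads of G major are G (I), Am (ii), Bm (iii), C (IV), D (V), Em (vi), F#dim (vii°) — C major is indeed IV.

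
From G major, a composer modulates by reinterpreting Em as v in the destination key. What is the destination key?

A minor

The numeral v denotes a minor triad on scale degree 5. With E on degree 5, the tonic of the new key is A.
Degree 5 carries a minor triad in natural-minor keys, so the destination is A minor.
Check: the diatonic triads of A minor (natural minor) are Am (i), Bdim (ii°), C (III), Dm (iv), Em (v), F (VI), G (VII) — Em is indeed v.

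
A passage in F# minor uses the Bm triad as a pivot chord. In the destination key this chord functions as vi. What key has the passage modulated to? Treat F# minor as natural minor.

The numeral vi denotes a minor triad on scale degree 6. With B on degree 6, the tonic of the new key is D.
Degree 6 carries a minor triad in major keys, so the destination is D major.
Check: the diatonic triads of D major are D (I), Em (ii), F#m (iii), G (IV), A (V), Bm (vi), C#dim (vii°) — Bm is indeed vi.

D major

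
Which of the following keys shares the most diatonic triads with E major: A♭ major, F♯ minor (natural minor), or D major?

F♯ minor

Triads of E major: E (I), F♯m (ii), G♯m (iii), A (IV), B (V), C♯m (vi), D♯dim (vii°).
A♭ major shares 0: none.
F♯ minor (natural minor) shares 4: E, F♯m, A, C♯m.
D major shares 2: F♯m, A.
The most common triads (4) are shared with F♯ minor.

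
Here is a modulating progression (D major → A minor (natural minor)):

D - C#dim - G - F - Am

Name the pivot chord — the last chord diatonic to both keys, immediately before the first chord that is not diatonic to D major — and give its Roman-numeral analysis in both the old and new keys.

Chords diatonic to D major: D, Em, F#m, G, A, Bm, C#dim.
Reading the progression, the first chord not in that set is F, so the modulation leaves D major there.
The chord immediately before F is G, which is diatonic to both keys: IV in D major and VII in A minor.

G — IV in D major, VII in A minor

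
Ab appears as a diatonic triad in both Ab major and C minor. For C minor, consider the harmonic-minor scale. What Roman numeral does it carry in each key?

The scale of Ab major is Ab Bb C Db Eb F G; Ab is degree 1, and the triad built there (Ab-C-Eb) is major, so it is I.
The scale of C minor (harmonic minor) is C D Eb F G Ab B; Ab is degree 6, and the triad built there (Ab-C-Eb) is major, so it is VI.

I in Ab major; VI in C minor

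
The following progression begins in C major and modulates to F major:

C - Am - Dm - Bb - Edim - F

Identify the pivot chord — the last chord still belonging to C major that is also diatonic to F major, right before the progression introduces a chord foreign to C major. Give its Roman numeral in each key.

Chords diatonic to C major: C, Dm, Em, F, G, Am, Bdim.
Reading the progression, the first chord not in that set is Bb, so the modulation leaves C major there.
The chord immediately before Bb is Dm, which is diatonic to both keys: ii in C major and vi in F major.

Dm — ii in C major, vi in F major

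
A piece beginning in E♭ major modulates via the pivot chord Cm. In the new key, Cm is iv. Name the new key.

G minor

The numeral iv denotes a minor triad on scale degree 4. With C on degree 4, the tonic of the new key is G.
Degree 4 carries a minor triad in minor keys, so the destination is G minor.
Check: the diatonic triads of G minor (natural minor) are Gm (i), Adim (ii°), B♭ (III), Cm (iv), Dm (v), E♭ (VI), F (VII) — Cm is indeed iv.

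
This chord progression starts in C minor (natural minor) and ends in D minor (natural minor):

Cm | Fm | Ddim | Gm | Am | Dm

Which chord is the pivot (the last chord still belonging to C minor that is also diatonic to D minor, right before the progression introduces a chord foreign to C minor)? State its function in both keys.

Gm — v in C minor, iv in D minor

Chords diatonic to C minor: Cm, Ddim, E♭, Fm, Gm, A♭, B♭.
Reading the progression, the first chord not in that set is Am, so the modulation leaves C minor there.
The chord immediately before Am is Gm, which is diatonic to both keys: v in C minor and iv in D minor.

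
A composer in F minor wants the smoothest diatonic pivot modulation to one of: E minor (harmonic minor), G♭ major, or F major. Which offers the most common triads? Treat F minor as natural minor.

Triads of F minor (natural minor): F minor (i), G diminished (ii°), A♭ major (III), B♭ minor (iv), C minor (v), D♭ major (VI), E♭ major (VII).
E minor (harmonic minor) shares 0: none.
G♭ major shares 2: B♭m, D♭.
F major shares 0: none.
The most common triads (2) are shared with G♭ major.

G♭ major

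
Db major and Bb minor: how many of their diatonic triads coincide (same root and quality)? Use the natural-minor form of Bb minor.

Diatonic triads of Db major: Db major (I), Eb minor (ii), F minor (iii), Gb major (IV), Ab major (V), Bb minor (vi), C diminished (vii°).
Diatonic triads of Bb minor (natural minor): Bb minor (i), C diminished (ii°), Db major (III), Eb minor (iv), F minor (v), Gb major (VI), Ab major (VII).
Matching root and quality in both lists: Db major, Eb minor, F minor, Gb major, Ab major, Bb minor, C diminished.
That gives 7 common triads.

7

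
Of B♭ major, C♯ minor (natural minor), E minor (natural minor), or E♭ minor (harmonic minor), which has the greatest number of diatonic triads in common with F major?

Triads of F major: F (I), Gm (ii), Am (iii), B♭ (IV), C (V), Dm (vi), Edim (vii°).
B♭ major shares 4: F, Gm, B♭, Dm.
C♯ minor (natural minor) shares 0: none.
E minor (natural minor) shares 2: Am, C.
E♭ minor (harmonic minor) shares 1: B♭.
The most common triads (4) are shared with B♭ major.

B♭ major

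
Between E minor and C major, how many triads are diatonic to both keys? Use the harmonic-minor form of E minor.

Diatonic triads of E minor (harmonic minor): E minor (i), F# diminished (ii°), G augmented (III+), A minor (iv), B major (V), C major (VI), D# diminished (vii°).
Diatonic triads of C major: C major (I), D minor (ii), E minor (iii), F major (IV), G major (V), A minor (vi), B diminished (vii°).
Matching root and quality in both lists: E minor, A minor, C major.
That gives 3 common triads.

3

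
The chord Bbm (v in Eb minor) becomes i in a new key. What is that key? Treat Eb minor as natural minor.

The numeral i denotes a minor triad on scale degree 1. With Bb on degree 1, the tonic of the new key is Bb.
Degree 1 carries a minor triad in minor keys, so the destination is Bb minor.
Check: the diatonic triads of Bb minor (natural minor) are Bbm (i), Cdim (ii°), Db (III), Ebm (iv), Fm (v), Gb (VI), Ab (VII) — Bbm is indeed i.

Bb minor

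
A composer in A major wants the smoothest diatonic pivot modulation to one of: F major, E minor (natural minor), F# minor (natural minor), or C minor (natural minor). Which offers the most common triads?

Triads of A major: A major (I), B minor (ii), C# minor (iii), D major (IV), E major (V), F# minor (vi), G# diminished (vii°).
F major shares 0: none.
E minor (natural minor) shares 2: Bm, D.
F# minor (natural minor) shares 7: A, Bm, C#m, D, E, F#m, G#dim.
C minor (natural minor) shares 0: none.
The most common triads (7) are shared with F# minor.

F# minor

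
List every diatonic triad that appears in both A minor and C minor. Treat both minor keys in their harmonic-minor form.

Triads in A minor (harmonic minor): Am (i), Bdim (ii°), Caug (III+), Dm (iv), E (V), F (VI), G♯dim (vii°).
Triads in C minor (harmonic minor): Cm (i), Ddim (ii°), E♭aug (III+), Fm (iv), G (V), A♭ (VI), Bdim (vii°).
Shared triads with their functions: Bdim (ii° in A minor, vii° in C minor).

Bdim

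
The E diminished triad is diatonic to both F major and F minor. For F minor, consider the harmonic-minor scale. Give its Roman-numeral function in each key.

vii° in F major; vii° in F minor

The scale of F major is F G A Bb C D E; E is degree 7, and the triad built there (E-G-Bb) is diminished, so it is vii°.
The scale of F minor (harmonic minor) is F G Ab Bb C Db E; E is degree 7, and the triad built there (E-G-Bb) is diminished, so it is vii°.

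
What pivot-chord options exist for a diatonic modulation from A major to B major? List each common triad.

C♯m, E

Triads in A major: A (I), Bm (ii), C♯m (iii), D (IV), E (V), F♯m (vi), G♯dim (vii°).
Triads in B major: B (I), C♯m (ii), D♯m (iii), E (IV), F♯ (V), G♯m (vi), A♯dim (vii°).
Shared triads with their functions: C♯m (iii in A major, ii in B major); E (V in A major, IV in B major).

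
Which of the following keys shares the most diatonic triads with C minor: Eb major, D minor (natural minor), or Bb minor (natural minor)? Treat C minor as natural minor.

Triads of C minor (natural minor): Cm (i), Ddim (ii°), Eb (III), Fm (iv), Gm (v), Ab (VI), Bb (VII).
Eb major shares 7: Cm, Ddim, Eb, Fm, Gm, Ab, Bb.
D minor (natural minor) shares 2: Gm, Bb.
Bb minor (natural minor) shares 2: Fm, Ab.
The most common triads (7) are shared with Eb major.

Eb major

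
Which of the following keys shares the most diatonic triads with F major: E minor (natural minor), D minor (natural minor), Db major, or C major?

Triads of F major: F major (I), G minor (ii), A minor (iii), Bb major (IV), C major (V), D minor (vi), E diminished (vii°).
E minor (natural minor) shares 2: Am, C.
D minor (natural minor) shares 7: F, Gm, Am, Bb, C, Dm, Edim.
Db major shares 0: none.
C major shares 4: F, Am, C, Dm.
The most common triads (7) are shared with D minor.

D minor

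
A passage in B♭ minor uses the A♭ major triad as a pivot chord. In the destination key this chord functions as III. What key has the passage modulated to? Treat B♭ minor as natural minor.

The numeral III denotes a major triad on scale degree 3. With A♭ on degree 3, the tonic of the new key is F.
Degree 3 carries a major triad in natural-minor keys, so the destination is F minor.
Check: the diatonic triads of F minor (natural minor) are Fm (i), Gdim (ii°), A♭ (III), B♭m (iv), Cm (v), D♭ (VI), E♭ (VII) — A♭ major is indeed III.

F minor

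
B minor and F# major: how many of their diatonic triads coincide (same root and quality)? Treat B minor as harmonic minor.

Diatonic triads of B minor (harmonic minor): Bm (i), C#dim (ii°), Daug (III+), Em (iv), F# (V), G (VI), A#dim (vii°).
Diatonic triads of F# major: F# (I), G#m (ii), A#m (iii), B (IV), C# (V), D#m (vi), E#dim (vii°).
Matching root and quality in both lists: F#.
That gives 1 common triad.

1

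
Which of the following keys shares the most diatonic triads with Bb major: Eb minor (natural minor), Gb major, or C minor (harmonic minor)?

Triads of Bb major: Bb major (I), C minor (ii), D minor (iii), Eb major (IV), F major (V), G minor (vi), A diminished (vii°).
Eb minor (natural minor) shares 0: none.
Gb major shares 0: none.
C minor (harmonic minor) shares 1: Cm.
The most common triads (1) are shared with C minor.

C minor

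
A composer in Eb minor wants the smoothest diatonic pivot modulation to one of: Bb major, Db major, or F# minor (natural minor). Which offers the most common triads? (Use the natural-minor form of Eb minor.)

Db major

Triads of Eb minor (natural minor): Ebm (i), Fdim (ii°), Gb (III), Abm (iv), Bbm (v), Cb (VI), Db (VII).
Bb major shares 0: none.
Db major shares 4: Ebm, Gb, Bbm, Db.
F# minor (natural minor) shares 0: none.
The most common triads (4) are shared with Db major.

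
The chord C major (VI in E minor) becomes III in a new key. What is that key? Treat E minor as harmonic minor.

A minor

The numeral III denotes a major triad on scale degree 3. With C on degree 3, the tonic of the new key is A.
Degree 3 carries a major triad in natural-minor keys, so the destination is A minor.
Check: the diatonic triads of A minor (natural minor) are Am (i), Bdim (ii°), C (III), Dm (iv), Em (v), F (VI), G (VII) — C major is indeed III.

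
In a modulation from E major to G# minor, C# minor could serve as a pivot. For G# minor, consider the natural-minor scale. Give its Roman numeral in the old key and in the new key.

vi in E major; iv in G# minor

The scale of E major is E F# G# A B C# D#; C# is degree 6, and the triad built there (C#-E-G#) is minor, so it is vi.
The scale of G# minor (natural minor) is G# A# B C# D# E F#; C# is degree 4, and the triad built there (C#-E-G#) is minor, so it is iv.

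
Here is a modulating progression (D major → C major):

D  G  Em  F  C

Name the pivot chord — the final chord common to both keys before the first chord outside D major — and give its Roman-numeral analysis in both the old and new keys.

Chords diatonic to D major: D, Em, F#m, G, A, Bm, C#dim.
Reading the progression, the first chord not in that set is F, so the modulation leaves D major there.
The chord immediately before F is Em, which is diatonic to both keys: ii in D major and iii in C major.

Em — ii in D major, iii in C major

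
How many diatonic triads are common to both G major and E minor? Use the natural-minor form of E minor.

7

Diatonic triads of G major: G (I), Am (ii), Bm (iii), C (IV), D (V), Em (vi), F#dim (vii°).
Diatonic triads of E minor (natural minor): Em (i), F#dim (ii°), G (III), Am (iv), Bm (v), C (VI), D (VII).
Matching root and quality in both lists: G, Am, Bm, C, D, Em, F#dim.
That gives 7 common triads.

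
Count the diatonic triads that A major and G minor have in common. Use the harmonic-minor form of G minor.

1

Diatonic triads of A major: A (I), Bm (ii), C#m (iii), D (IV), E (V), F#m (vi), G#dim (vii°).
Diatonic triads of G minor (harmonic minor): Gm (i), Adim (ii°), Bbaug (III+), Cm (iv), D (V), Eb (VI), F#dim (vii°).
Matching root and quality in both lists: D.
That gives 1 common triad.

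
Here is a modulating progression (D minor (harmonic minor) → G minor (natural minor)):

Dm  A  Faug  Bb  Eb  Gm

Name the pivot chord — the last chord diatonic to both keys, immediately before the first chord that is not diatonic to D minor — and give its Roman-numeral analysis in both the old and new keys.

Chords diatonic to D minor: Dm, Edim, Faug, Gm, A, Bb, C#dim.
Reading the progression, the first chord not in that set is Eb, so the modulation leaves D minor there.
The chord immediately before Eb is Bb, which is diatonic to both keys: VI in D minor and III in G minor.

Bb — VI in D minor, III in G minor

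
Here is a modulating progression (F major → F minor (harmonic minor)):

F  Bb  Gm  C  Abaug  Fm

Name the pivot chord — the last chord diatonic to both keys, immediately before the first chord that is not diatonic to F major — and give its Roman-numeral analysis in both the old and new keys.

Chords diatonic to F major: F, Gm, Am, Bb, C, Dm, Edim.
Reading the progression, the first chord not in that set is Abaug, so the modulation leaves F major there.
The chord immediately before Abaug is C, which is diatonic to both keys: V in F major and V in F minor.

C — V in F major, V in F minor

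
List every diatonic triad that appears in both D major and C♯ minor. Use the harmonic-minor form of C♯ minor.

F♯m, A

Triads in D major: D major (I), E minor (ii), F♯ minor (iii), G major (IV), A major (V), B minor (vi), C♯ diminished (vii°).
Triads in C♯ minor (harmonic minor): C♯ minor (i), D♯ diminished (ii°), E augmented (III+), F♯ minor (iv), G♯ major (V), A major (VI), B♯ diminished (vii°).
Shared triads with their functions: F♯ minor (iii in D major, iv in C♯ minor); A major (V in D major, VI in C♯ minor).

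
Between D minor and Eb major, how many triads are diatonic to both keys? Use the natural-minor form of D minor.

2

Diatonic triads of D minor (natural minor): Dm (i), Edim (ii°), F (III), Gm (iv), Am (v), Bb (VI), C (VII).
Diatonic triads of Eb major: Eb (I), Fm (ii), Gm (iii), Ab (IV), Bb (V), Cm (vi), Ddim (vii°).
Matching root and quality in both lists: Gm, Bb.
That gives 2 common triads.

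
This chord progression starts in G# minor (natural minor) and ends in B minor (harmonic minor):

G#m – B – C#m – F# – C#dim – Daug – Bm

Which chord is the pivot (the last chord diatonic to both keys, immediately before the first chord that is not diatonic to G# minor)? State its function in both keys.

F# — VII in G# minor, V in B minor

Chords diatonic to G# minor: G#m, A#dim, B, C#m, D#m, E, F#.
Reading the progression, the first chord not in that set is C#dim, so the modulation leaves G# minor there.
The chord immediately before C#dim is F#, which is diatonic to both keys: VII in G# minor and V in B minor.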